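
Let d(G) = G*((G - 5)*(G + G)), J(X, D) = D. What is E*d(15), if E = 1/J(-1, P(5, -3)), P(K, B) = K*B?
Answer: -300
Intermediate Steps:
P(K, B) = B*K
d(G) = 2*G²*(-5 + G) (d(G) = G*((-5 + G)*(2*G)) = G*(2*G*(-5 + G)) = 2*G²*(-5 + G))
E = -1/15 (E = 1/(-3*5) = 1/(-15) = -1/15 ≈ -0.066667)
E*d(15) = -2*15²*(-5 + 15)/15 = -2*225*10/15 = -1/15*4500 = -300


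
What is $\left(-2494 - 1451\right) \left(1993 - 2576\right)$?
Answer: $2299935$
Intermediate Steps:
$\left(-2494 - 1451\right) \left(1993 - 2576\right) = \left(-3945\right) \left(-583\right) = 2299935$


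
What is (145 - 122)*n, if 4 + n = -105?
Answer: -2507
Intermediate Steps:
n = -109 (n = -4 - 105 = -109)
(145 - 122)*n = (145 - 122)*(-109) = 23*(-109) = -2507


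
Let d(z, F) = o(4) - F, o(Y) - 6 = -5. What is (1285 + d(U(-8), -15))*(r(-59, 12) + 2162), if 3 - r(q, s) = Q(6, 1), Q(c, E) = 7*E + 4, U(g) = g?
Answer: 2802354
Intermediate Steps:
Q(c, E) = 4 + 7*E
o(Y) = 1 (o(Y) = 6 - 5 = 1)
r(q, s) = -8 (r(q, s) = 3 - (4 + 7*1) = 3 - (4 + 7) = 3 - 1*11 = 3 - 11 = -8)
d(z, F) = 1 - F
(1285 + d(U(-8), -15))*(r(-59, 12) + 2162) = (1285 + (1 - 1*(-15)))*(-8 + 2162) = (1285 + (1 + 15))*2154 = (1285 + 16)*2154 = 1301*2154 = 2802354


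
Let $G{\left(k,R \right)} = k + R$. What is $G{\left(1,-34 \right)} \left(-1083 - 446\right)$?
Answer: $50457$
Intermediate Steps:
$G{\left(k,R \right)} = R + k$
$G{\left(1,-34 \right)} \left(-1083 - 446\right) = \left(-34 + 1\right) \left(-1083 - 446\right) = \left(-33\right) \left(-1529\right) = 50457$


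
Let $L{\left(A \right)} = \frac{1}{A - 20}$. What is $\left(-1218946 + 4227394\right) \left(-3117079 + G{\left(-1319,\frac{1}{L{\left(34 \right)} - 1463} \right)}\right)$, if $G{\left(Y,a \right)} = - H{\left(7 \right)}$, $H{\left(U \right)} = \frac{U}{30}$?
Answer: $- \frac{46887853926816}{5} \approx -9.3776 \cdot 10^{12}$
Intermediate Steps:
$H{\left(U \right)} = \frac{U}{30}$ ($H{\left(U \right)} = U \frac{1}{30} = \frac{U}{30}$)
$L{\left(A \right)} = \frac{1}{-20 + A}$
$G{\left(Y,a \right)} = - \frac{7}{30}$
$\left(-1218946 + 4227394\right) \left(-3117079 + G{\left(-1319,\frac{1}{L{\left(34 \right)} - 1463} \right)}\right) = \left(-1218946 + 4227394\right) \left(-3117079 - \frac{7}{30}\right) = 3008448 \left(- \frac{93512377}{30}\right) = - \frac{46887853926816}{5}$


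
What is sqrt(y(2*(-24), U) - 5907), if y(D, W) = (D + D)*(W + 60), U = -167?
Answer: 3*sqrt(485) ≈ 66.068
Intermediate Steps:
y(D, W) = 2*D*(60 + W) (y(D, W) = (2*D)*(60 + W) = 2*D*(60 + W))
sqrt(y(2*(-24), U) - 5907) = sqrt(2*(2*(-24))*(60 - 167) - 5907) = sqrt(2*(-48)*(-107) - 5907) = sqrt(10272 - 5907) = sqrt(4365) = 3*sqrt(485)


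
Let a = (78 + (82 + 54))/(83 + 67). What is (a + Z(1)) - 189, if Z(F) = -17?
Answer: -15343/75 ≈ -204.57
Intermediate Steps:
a = 107/75 (a = (78 + 136)/150 = 214*(1/150) = 107/75 ≈ 1.4267)
(a + Z(1)) - 189 = (107/75 - 17) - 189 = -1168/75 - 189 = -15343/75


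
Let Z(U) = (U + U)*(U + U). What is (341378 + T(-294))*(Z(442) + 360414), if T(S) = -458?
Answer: 389286320400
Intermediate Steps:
Z(U) = 4*U**2 (Z(U) = (2*U)*(2*U) = 4*U**2)
(341378 + T(-294))*(Z(442) + 360414) = (341378 - 458)*(4*442**2 + 360414) = 340920*(4*195364 + 360414) = 340920*(781456 + 360414) = 340920*1141870 = 389286320400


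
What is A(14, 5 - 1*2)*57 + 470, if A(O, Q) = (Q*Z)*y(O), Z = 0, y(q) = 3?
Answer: 470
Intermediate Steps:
A(O, Q) = 0 (A(O, Q) = (Q*0)*3 = 0*3 = 0)
A(14, 5 - 1*2)*57 + 470 = 0*57 + 470 = 0 + 470 = 470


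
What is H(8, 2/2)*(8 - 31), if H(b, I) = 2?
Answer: -46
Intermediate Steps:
H(8, 2/2)*(8 - 31) = 2*(8 - 31) = 2*(-23) = -46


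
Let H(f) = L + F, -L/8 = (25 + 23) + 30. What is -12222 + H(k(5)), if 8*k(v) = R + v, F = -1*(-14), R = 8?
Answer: -12832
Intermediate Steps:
L = -624 (L = -8*((25 + 23) + 30) = -8*(48 + 30) = -8*78 = -624)
F = 14
k(v) = 1 + v/8 (k(v) = (8 + v)/8 = 1 + v/8)
H(f) = -610 (H(f) = -624 + 14 = -610)
-12222 + H(k(5)) = -12222 - 610 = -12832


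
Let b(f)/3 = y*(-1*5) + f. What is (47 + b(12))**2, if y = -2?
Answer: 12769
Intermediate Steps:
b(f) = 30 + 3*f (b(f) = 3*(-(-2)*5 + f) = 3*(-2*(-5) + f) = 3*(10 + f) = 30 + 3*f)
(47 + b(12))**2 = (47 + (30 + 3*12))**2 = (47 + (30 + 36))**2 = (47 + 66)**2 = 113**2 = 12769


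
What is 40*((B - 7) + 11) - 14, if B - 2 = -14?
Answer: -334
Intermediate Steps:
B = -12 (B = 2 - 14 = -12)
40*((B - 7) + 11) - 14 = 40*((-12 - 7) + 11) - 14 = 40*(-19 + 11) - 14 = 40*(-8) - 14 = -320 - 14 = -334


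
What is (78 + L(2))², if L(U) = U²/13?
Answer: 1036324/169 ≈ 6132.1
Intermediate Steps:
L(U) = U²/13
(78 + L(2))² = (78 + (1/13)*2²)² = (78 + (1/13)*4)² = (78 + 4/13)² = (1018/13)² = 1036324/169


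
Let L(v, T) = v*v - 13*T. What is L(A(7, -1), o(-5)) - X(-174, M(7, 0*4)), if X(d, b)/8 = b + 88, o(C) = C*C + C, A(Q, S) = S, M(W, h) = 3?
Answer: -987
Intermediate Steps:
o(C) = C + C² (o(C) = C² + C = C + C²)
L(v, T) = v² - 13*T
X(d, b) = 704 + 8*b (X(d, b) = 8*(b + 88) = 8*(88 + b) = 704 + 8*b)
L(A(7, -1), o(-5)) - X(-174, M(7, 0*4)) = ((-1)² - (-65)*(1 - 5)) - (704 + 8*3) = (1 - (-65)*(-4)) - (704 + 24) = (1 - 13*20) - 1*728 = (1 - 260) - 728 = -259 - 728 = -987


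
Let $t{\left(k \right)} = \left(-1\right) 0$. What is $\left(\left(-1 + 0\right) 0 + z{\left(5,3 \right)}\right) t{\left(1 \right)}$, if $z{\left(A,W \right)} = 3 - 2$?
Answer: $0$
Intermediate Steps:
$z{\left(A,W \right)} = 1$ ($z{\left(A,W \right)} = 3 - 2 = 1$)
$t{\left(k \right)} = 0$
$\left(\left(-1 + 0\right) 0 + z{\left(5,3 \right)}\right) t{\left(1 \right)} = \left(\left(-1 + 0\right) 0 + 1\right) 0 = \left(\left(-1\right) 0 + 1\right) 0 = \left(0 + 1\right) 0 = 1 \cdot 0 = 0$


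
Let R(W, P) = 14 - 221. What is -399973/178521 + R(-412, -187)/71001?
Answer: -19624180/8747529 ≈ -2.2434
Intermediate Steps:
R(W, P) = -207
-399973/178521 + R(-412, -187)/71001 = -399973/178521 - 207/71001 = -399973*1/178521 - 207*1/71001 = -57139/25503 - 1/343 = -19624180/8747529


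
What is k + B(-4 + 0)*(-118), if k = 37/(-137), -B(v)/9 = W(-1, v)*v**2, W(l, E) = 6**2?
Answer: 83804507/137 ≈ 6.1171e+5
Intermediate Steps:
W(l, E) = 36
B(v) = -324*v**2
k = -37/137 (k = 37*(-1/137) = -37/137 ≈ -0.27007)
k + B(-4 + 0)*(-118) = -37/137 - 324*(-4 + 0)**2*(-118) = -37/137 - 324*(-4)**2*(-118) = -37/137 - 324*16*(-118) = -37/137 - 5184*(-118) = -37/137 + 611712 = 83804507/137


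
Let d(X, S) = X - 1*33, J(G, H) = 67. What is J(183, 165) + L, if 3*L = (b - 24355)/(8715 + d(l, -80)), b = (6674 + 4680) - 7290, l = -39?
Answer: 1716952/25929 ≈ 66.217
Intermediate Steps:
d(X, S) = -33 + X (d(X, S) = X - 33 = -33 + X)
b = 4064 (b = 11354 - 7290 = 4064)
L = -20291/25929 (L = ((4064 - 24355)/(8715 + (-33 - 39)))/3 = (-20291/(8715 - 72))/3 = (-20291/8643)/3 = (-20291*1/8643)/3 = (⅓)*(-20291/8643) = -20291/25929 ≈ -0.78256)
J(183, 165) + L = 67 - 20291/25929 = 1716952/25929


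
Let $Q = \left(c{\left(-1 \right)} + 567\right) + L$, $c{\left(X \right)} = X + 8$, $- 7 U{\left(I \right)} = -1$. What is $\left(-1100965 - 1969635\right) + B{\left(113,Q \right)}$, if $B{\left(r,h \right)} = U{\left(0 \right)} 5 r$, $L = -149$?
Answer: $- \frac{21493635}{7} \approx -3.0705 \cdot 10^{6}$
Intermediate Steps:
$U{\left(I \right)} = \frac{1}{7}$ ($U{\left(I \right)} = \left(- \frac{1}{7}\right) \left(-1\right) = \frac{1}{7}$)
$c{\left(X \right)} = 8 + X$
$Q = 425$ ($Q = \left(\left(8 - 1\right) + 567\right) - 149 = \left(7 + 567\right) - 149 = 574 - 149 = 425$)
$B{\left(r,h \right)} = \frac{5 r}{7}$ ($B{\left(r,h \right)} = \frac{1}{7} \cdot 5 r = \frac{5 r}{7}$)
$\left(-1100965 - 1969635\right) + B{\left(113,Q \right)} = \left(-1100965 - 1969635\right) + \frac{5}{7} \cdot 113 = -3070600 + \frac{565}{7} = - \frac{21493635}{7}$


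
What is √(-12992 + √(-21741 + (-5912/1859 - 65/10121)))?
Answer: √(-27214160171726528 + 1447303*I*√45547242738836366)/1447303 ≈ 0.64684 + 113.98*I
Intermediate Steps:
√(-12992 + √(-21741 + (-5912/1859 - 65/10121))) = √(-12992 + √(-21741 - 59956187/18814939)) = √(-12992 + √(-409115544986/18814939)) = √(-12992 + I*√45547242738836366/1447303)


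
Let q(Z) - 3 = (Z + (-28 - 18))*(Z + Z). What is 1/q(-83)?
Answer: 1/21417 ≈ 4.6692e-5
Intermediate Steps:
q(Z) = 3 + 2*Z*(-46 + Z) (q(Z) = 3 + (Z + (-28 - 18))*(Z + Z) = 3 + (Z - 46)*(2*Z) = 3 + (-46 + Z)*(2*Z) = 3 + 2*Z*(-46 + Z))
1/q(-83) = 1/(3 - 92*(-83) + 2*(-83)²) = 1/(3 + 7636 + 2*6889) = 1/(3 + 7636 + 13778) = 1/21417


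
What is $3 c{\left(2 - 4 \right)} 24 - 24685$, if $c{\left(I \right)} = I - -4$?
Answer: $-24541$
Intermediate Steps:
$c{\left(I \right)} = 4 + I$ ($c{\left(I \right)} = I + 4 = 4 + I$)
$3 c{\left(2 - 4 \right)} 24 - 24685 = 3 \left(4 + \left(2 - 4\right)\right) 24 - 24685 = 3 \left(4 - 2\right) 24 - 24685 = 3 \cdot 2 \cdot 24 - 24685 = 6 \cdot 24 - 24685 = 144 - 24685 = -24541$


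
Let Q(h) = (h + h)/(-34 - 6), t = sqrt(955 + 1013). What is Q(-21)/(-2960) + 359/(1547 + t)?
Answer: 32827865539/141561467200 - 1436*sqrt(123)/2391241 ≈ 0.22524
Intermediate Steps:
t = 4*sqrt(123) (t = sqrt(1968) = 4*sqrt(123) ≈ 44.362)
Q(h) = -h/20 (Q(h) = (2*h)/(-40) = (2*h)*(-1/40) = -h/20)
Q(-21)/(-2960) + 359/(1547 + t) = -1/20*(-21)/(-2960) + 359/(1547 + 4*sqrt(123)) = (21/20)*(-1/2960) + 359/(1547 + 4*sqrt(123)) = -21/59200 + 359/(1547 + 4*sqrt(123))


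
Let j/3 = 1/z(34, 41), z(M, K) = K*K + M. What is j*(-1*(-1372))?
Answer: 12/5 ≈ 2.4000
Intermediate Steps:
z(M, K) = M + K² (z(M, K) = K² + M = M + K²)
j = 3/1715 (j = 3/(34 + 41²) = 3/(34 + 1681) = 3/1715 ≈ 0.0017493)
j*(-1*(-1372)) = 3*(-1*(-1372))/1715 = (3/1715)*1372 = 12/5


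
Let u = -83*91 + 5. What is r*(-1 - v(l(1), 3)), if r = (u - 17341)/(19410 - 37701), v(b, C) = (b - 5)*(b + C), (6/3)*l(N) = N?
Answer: 1468451/73164 ≈ 20.071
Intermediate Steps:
l(N) = N/2
u = -7548 (u = -7553 + 5 = -7548)
v(b, C) = (-5 + b)*(C + b)
r = 24889/18291 (r = (-7548 - 17341)/(19410 - 37701) = -24889/(-18291) = -24889*(-1/18291) = 24889/18291 ≈ 1.3607)
r*(-1 - v(l(1), 3)) = 24889*(-1 - (((1/2)*1)**2 - 5*3 - 5/2 + 3*((1/2)*1)))/18291 = 24889*(-1 - ((1/2)**2 - 15 - 5*1/2 + 3*(1/2)))/18291 = 24889*(-1 - (1/4 - 15 - 5/2 + 3/2))/18291 = 24889*(-1 - 1*(-63/4))/18291 = 24889*(-1 + 63/4)/18291 = (24889/18291)*(59/4) = 1468451/73164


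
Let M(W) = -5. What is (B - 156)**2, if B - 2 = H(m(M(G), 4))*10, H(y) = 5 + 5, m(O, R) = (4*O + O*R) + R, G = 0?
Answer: 2916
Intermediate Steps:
m(O, R) = R + 4*O + O*R
H(y) = 10
B = 102 (B = 2 + 10*10 = 2 + 100 = 102)
(B - 156)**2 = (102 - 156)**2 = (-54)**2 = 2916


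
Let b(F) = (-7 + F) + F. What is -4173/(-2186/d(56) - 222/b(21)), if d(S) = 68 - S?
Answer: 876330/39587 ≈ 22.137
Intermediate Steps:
b(F) = -7 + 2*F
-4173/(-2186/d(56) - 222/b(21)) = -4173/(-2186/(68 - 1*56) - 222/(-7 + 2*21)) = -4173/(-2186/(68 - 56) - 222/(-7 + 42)) = -4173/(-2186/12 - 222/35) = -4173/(-2186*1/12 - 222*1/35) = -4173/(-1093/6 - 222/35) = -4173/(-39587/210) = -4173*(-210/39587) = 876330/39587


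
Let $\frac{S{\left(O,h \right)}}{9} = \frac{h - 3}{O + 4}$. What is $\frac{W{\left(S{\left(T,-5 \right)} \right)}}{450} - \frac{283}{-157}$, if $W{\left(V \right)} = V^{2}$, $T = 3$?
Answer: $\frac{391891}{192325} \approx 2.0377$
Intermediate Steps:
$S{\left(O,h \right)} = \frac{9 \left(-3 + h\right)}{4 + O}$ ($S{\left(O,h \right)} = 9 \frac{h - 3}{O + 4} = 9 \frac{-3 + h}{4 + O} = \frac{9 \left(-3 + h\right)}{4 + O}$)
$\frac{W{\left(S{\left(T,-5 \right)} \right)}}{450} - \frac{283}{-157} = \frac{\left(\frac{9 \left(-3 - 5\right)}{4 + 3}\right)^{2}}{450} - \frac{283}{-157} = \left(9 \cdot \frac{1}{7} \left(-8\right)\right)^{2} \cdot \frac{1}{450} - - \frac{283}{157} = \left(9 \cdot \frac{1}{7} \left(-8\right)\right)^{2} \cdot \frac{1}{450} + \frac{283}{157} = \left(- \frac{72}{7}\right)^{2} \cdot \frac{1}{450} + \frac{283}{157} = \frac{5184}{49} \cdot \frac{1}{450} + \frac{283}{157} = \frac{288}{1225} + \frac{283}{157} = \frac{391891}{192325}$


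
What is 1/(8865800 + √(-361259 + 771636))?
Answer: 8865800/78602409229623 - √410377/78602409229623 ≈ 1.1278e-7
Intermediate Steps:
1/(8865800 + √(-361259 + 771636)) = 1/(8865800 + √410377)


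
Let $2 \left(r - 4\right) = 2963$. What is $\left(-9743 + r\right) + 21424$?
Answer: $\frac{26333}{2} \approx 13167.0$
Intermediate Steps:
$r = \frac{2971}{2}$ ($r = 4 + \frac{1}{2} \cdot 2963 = 4 + \frac{2963}{2} = \frac{2971}{2} \approx 1485.5$)
$\left(-9743 + r\right) + 21424 = \left(-9743 + \frac{2971}{2}\right) + 21424 = - \frac{16515}{2} + 21424 = \frac{26333}{2}$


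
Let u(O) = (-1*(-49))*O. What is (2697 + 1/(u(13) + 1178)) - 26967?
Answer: -44050049/1815 ≈ -24270.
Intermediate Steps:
u(O) = 49*O
(2697 + 1/(u(13) + 1178)) - 26967 = (2697 + 1/(49*13 + 1178)) - 26967 = (2697 + 1/(637 + 1178)) - 26967 = (2697 + 1/1815) - 26967 = 4895056/1815 - 26967 = -44050049/1815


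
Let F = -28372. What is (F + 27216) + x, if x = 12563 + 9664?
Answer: 21071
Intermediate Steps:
x = 22227
(F + 27216) + x = (-28372 + 27216) + 22227 = -1156 + 22227 = 21071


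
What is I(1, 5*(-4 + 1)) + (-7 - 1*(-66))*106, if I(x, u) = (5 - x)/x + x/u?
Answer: 93869/15 ≈ 6257.9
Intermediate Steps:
I(x, u) = x/u + (5 - x)/x (I(x, u) = (5 - x)/x + x/u = x/u + (5 - x)/x)
I(1, 5*(-4 + 1)) + (-7 - 1*(-66))*106 = (-1 + 5/1 + 1/(5*(-4 + 1))) + (-7 - 1*(-66))*106 = (-1 + 5*1 + 1/(5*(-3))) + (-7 + 66)*106 = (-1 + 5 + 1/(-15)) + 59*106 = (-1 + 5 + 1*(-1/15)) + 6254 = (-1 + 5 - 1/15) + 6254 = 59/15 + 6254 = 93869/15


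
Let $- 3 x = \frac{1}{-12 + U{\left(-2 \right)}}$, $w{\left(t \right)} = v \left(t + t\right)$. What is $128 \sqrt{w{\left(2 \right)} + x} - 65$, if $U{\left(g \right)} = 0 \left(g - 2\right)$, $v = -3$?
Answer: $-65 + \frac{64 i \sqrt{431}}{3} \approx -65.0 + 442.89 i$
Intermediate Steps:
$w{\left(t \right)} = - 6 t$ ($w{\left(t \right)} = - 3 \left(t + t\right) = - 3 \cdot 2 t = - 6 t$)
$U{\left(g \right)} = 0$ ($U{\left(g \right)} = 0 \left(-2 + g\right) = 0$)
$x = \frac{1}{36}$ ($x = - \frac{1}{3 \left(-12 + 0\right)} = - \frac{1}{3 \left(-12\right)} = \left(- \frac{1}{3}\right) \left(- \frac{1}{12}\right) = \frac{1}{36} \approx 0.027778$)
$128 \sqrt{w{\left(2 \right)} + x} - 65 = 128 \sqrt{\left(-6\right) 2 + \frac{1}{36}} - 65 = 128 \sqrt{-12 + \frac{1}{36}} - 65 = 128 \sqrt{- \frac{431}{36}} - 65 = 128 \frac{i \sqrt{431}}{6} - 65 = \frac{64 i \sqrt{431}}{3} - 65 = -65 + \frac{64 i \sqrt{431}}{3}$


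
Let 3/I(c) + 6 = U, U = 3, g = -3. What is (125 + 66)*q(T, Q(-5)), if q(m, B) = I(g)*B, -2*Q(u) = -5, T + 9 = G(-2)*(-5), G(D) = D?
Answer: -955/2 ≈ -477.50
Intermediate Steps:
T = 1 (T = -9 - 2*(-5) = -9 + 10 = 1)
Q(u) = 5/2 (Q(u) = -½*(-5) = 5/2)
I(c) = -1 (I(c) = 3/(-6 + 3) = 3/(-3) = 3*(-⅓) = -1)
q(m, B) = -B
(125 + 66)*q(T, Q(-5)) = (125 + 66)*(-1*5/2) = 191*(-5/2) = -955/2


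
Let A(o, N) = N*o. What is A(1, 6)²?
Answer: 36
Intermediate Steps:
A(1, 6)² = (6*1)² = 6² = 36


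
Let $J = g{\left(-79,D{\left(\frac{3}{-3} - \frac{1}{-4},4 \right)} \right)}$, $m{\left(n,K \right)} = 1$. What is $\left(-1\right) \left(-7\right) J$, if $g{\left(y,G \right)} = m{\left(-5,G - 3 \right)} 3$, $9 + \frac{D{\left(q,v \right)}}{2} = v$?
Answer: $21$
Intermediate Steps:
$D{\left(q,v \right)} = -18 + 2 v$
$g{\left(y,G \right)} = 3$ ($g{\left(y,G \right)} = 1 \cdot 3 = 3$)
$J = 3$
$\left(-1\right) \left(-7\right) J = \left(-1\right) \left(-7\right) 3 = 7 \cdot 3 = 21$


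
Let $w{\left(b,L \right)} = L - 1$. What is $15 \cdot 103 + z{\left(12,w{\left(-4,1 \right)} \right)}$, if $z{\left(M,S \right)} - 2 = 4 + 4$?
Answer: $1555$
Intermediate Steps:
$w{\left(b,L \right)} = -1 + L$
$z{\left(M,S \right)} = 10$ ($z{\left(M,S \right)} = 2 + \left(4 + 4\right) = 2 + 8 = 10$)
$15 \cdot 103 + z{\left(12,w{\left(-4,1 \right)} \right)} = 15 \cdot 103 + 10 = 1545 + 10 = 1555$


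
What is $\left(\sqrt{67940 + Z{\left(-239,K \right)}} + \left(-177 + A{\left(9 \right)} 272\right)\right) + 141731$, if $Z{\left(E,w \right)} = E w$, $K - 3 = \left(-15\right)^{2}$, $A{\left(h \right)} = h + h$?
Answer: $146450 + 82 \sqrt{2} \approx 1.4657 \cdot 10^{5}$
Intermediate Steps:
$A{\left(h \right)} = 2 h$
$K = 228$ ($K = 3 + \left(-15\right)^{2} = 3 + 225 = 228$)
$\left(\sqrt{67940 + Z{\left(-239,K \right)}} + \left(-177 + A{\left(9 \right)} 272\right)\right) + 141731 = \left(\sqrt{67940 - 54492} - \left(177 - 2 \cdot 9 \cdot 272\right)\right) + 141731 = \left(\sqrt{67940 - 54492} + \left(-177 + 18 \cdot 272\right)\right) + 141731 = \left(\sqrt{13448} + \left(-177 + 4896\right)\right) + 141731 = \left(82 \sqrt{2} + 4719\right) + 141731 = \left(4719 + 82 \sqrt{2}\right) + 141731 = 146450 + 82 \sqrt{2}$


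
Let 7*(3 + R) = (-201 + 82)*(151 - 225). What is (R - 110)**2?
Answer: 1311025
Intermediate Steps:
R = 1255 (R = -3 + ((-201 + 82)*(151 - 225))/7 = -3 + (-119*(-74))/7 = -3 + (1/7)*8806 = -3 + 1258 = 1255)
(R - 110)**2 = (1255 - 110)**2 = 1145**2 = 1311025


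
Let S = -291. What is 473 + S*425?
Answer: -123202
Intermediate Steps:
473 + S*425 = 473 - 291*425 = 473 - 123675 = -123202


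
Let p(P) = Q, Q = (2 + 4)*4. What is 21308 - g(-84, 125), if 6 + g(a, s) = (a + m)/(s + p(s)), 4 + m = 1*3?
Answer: 3175871/149 ≈ 21315.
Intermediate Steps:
Q = 24 (Q = 6*4 = 24)
p(P) = 24
m = -1 (m = -4 + 1*3 = -4 + 3 = -1)
g(a, s) = -6 + (-1 + a)/(24 + s) (g(a, s) = -6 + (a - 1)/(s + 24) = -6 + (-1 + a)/(24 + s))
21308 - g(-84, 125) = 21308 - (-145 - 84 - 6*125)/(24 + 125) = 21308 - (-145 - 84 - 750)/149 = 21308 - (-979)/149 = 21308 - 1*(-979/149) = 21308 + 979/149 = 3175871/149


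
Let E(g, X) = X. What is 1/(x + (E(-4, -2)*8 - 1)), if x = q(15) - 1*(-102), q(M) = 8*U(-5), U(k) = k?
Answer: 1/45 ≈ 0.022222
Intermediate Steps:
q(M) = -40 (q(M) = 8*(-5) = -40)
x = 62 (x = -40 - 1*(-102) = -40 + 102 = 62)
1/(x + (E(-4, -2)*8 - 1)) = 1/(62 + (-2*8 - 1)) = 1/(62 + (-16 - 1)) = 1/(62 - 17) = 1/45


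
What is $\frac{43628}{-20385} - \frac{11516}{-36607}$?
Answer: $- \frac{1362336536}{746233695} \approx -1.8256$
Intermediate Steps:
$\frac{43628}{-20385} - \frac{11516}{-36607} = 43628 \left(- \frac{1}{20385}\right) - - \frac{11516}{36607} = - \frac{43628}{20385} + \frac{11516}{36607} = - \frac{1362336536}{746233695}$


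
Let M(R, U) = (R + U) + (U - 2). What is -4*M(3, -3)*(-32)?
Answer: -640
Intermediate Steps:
M(R, U) = -2 + R + 2*U (M(R, U) = (R + U) + (-2 + U) = -2 + R + 2*U)
-4*M(3, -3)*(-32) = -4*(-2 + 3 + 2*(-3))*(-32) = -4*(-2 + 3 - 6)*(-32) = -4*(-5)*(-32) = 20*(-32) = -640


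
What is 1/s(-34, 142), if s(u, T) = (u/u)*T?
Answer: 1/142 ≈ 0.0070423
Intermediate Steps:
s(u, T) = T (s(u, T) = 1*T = T)
1/s(-34, 142) = 1/142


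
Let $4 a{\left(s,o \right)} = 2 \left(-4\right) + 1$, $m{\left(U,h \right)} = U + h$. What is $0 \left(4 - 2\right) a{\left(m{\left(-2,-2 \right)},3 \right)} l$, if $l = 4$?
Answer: $0$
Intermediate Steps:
$a{\left(s,o \right)} = - \frac{7}{4}$ ($a{\left(s,o \right)} = \frac{2 \left(-4\right) + 1}{4} = \frac{-8 + 1}{4} = \frac{1}{4} \left(-7\right) = - \frac{7}{4}$)
$0 \left(4 - 2\right) a{\left(m{\left(-2,-2 \right)},3 \right)} l = 0 \left(4 - 2\right) \left(- \frac{7}{4}\right) 4 = 0 \cdot 2 \left(- \frac{7}{4}\right) 4 = 0 \left(- \frac{7}{4}\right) 4 = 0 \cdot 4 = 0$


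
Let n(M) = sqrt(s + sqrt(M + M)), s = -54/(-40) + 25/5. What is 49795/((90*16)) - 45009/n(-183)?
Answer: 9959/288 - 90018*sqrt(5)/sqrt(127 + 20*I*sqrt(366)) ≈ -8094.3 + 5866.9*I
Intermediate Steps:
s = 127/20 (s = -54*(-1/40) + 25*(1/5) = 27/20 + 5 = 127/20 ≈ 6.3500)
n(M) = sqrt(127/20 + sqrt(2)*sqrt(M)) (n(M) = sqrt(127/20 + sqrt(M + M)) = sqrt(127/20 + sqrt(2*M)) = sqrt(127/20 + sqrt(2)*sqrt(M)))
49795/((90*16)) - 45009/n(-183) = 49795/((90*16)) - 45009*10/sqrt(635 + 100*sqrt(2)*sqrt(-183)) = 49795/1440 - 45009*10/sqrt(635 + 100*sqrt(2)*(I*sqrt(183))) = 49795*(1/1440) - 45009*10/sqrt(635 + 100*I*sqrt(366)) = 9959/288 - 450090/sqrt(635 + 100*I*sqrt(366))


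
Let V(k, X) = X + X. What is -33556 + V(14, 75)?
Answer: -33406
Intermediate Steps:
V(k, X) = 2*X
-33556 + V(14, 75) = -33556 + 2*75 = -33556 + 150 = -33406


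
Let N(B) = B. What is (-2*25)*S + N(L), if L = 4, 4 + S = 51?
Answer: -2346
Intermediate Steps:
S = 47 (S = -4 + 51 = 47)
(-2*25)*S + N(L) = -2*25*47 + 4 = -50*47 + 4 = -2350 + 4 = -2346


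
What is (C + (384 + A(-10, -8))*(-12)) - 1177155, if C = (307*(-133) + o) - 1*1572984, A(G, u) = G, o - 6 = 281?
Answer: -2795171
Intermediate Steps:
o = 287 (o = 6 + 281 = 287)
C = -1613528 (C = (307*(-133) + 287) - 1*1572984 = (-40831 + 287) - 1572984 = -40544 - 1572984 = -1613528)
(C + (384 + A(-10, -8))*(-12)) - 1177155 = (-1613528 + (384 - 10)*(-12)) - 1177155 = (-1613528 + 374*(-12)) - 1177155 = (-1613528 - 4488) - 1177155 = -1618016 - 1177155 = -2795171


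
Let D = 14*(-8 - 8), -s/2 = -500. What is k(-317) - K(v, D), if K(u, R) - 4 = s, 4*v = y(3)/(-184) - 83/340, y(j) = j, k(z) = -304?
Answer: -1308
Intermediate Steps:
s = 1000 (s = -2*(-500) = 1000)
D = -224 (D = 14*(-16) = -224)
v = -4073/62560 (v = (3/(-184) - 83/340)/4 = (3*(-1/184) - 83*1/340)/4 = (-3/184 - 83/340)/4 = (1/4)*(-4073/15640) = -4073/62560 ≈ -0.065105)
K(u, R) = 1004 (K(u, R) = 4 + 1000 = 1004)
k(-317) - K(v, D) = -304 - 1*1004 = -304 - 1004 = -1308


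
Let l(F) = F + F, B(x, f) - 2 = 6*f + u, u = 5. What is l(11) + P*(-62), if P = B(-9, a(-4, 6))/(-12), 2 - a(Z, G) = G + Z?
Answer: 349/6 ≈ 58.167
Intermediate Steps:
a(Z, G) = 2 - G - Z (a(Z, G) = 2 - (G + Z) = 2 + (-G - Z) = 2 - G - Z)
B(x, f) = 7 + 6*f (B(x, f) = 2 + (6*f + 5) = 2 + (5 + 6*f) = 7 + 6*f)
l(F) = 2*F
P = -7/12 (P = (7 + 6*(2 - 1*6 - 1*(-4)))/(-12) = (7 + 6*(2 - 6 + 4))*(-1/12) = (7 + 6*0)*(-1/12) = (7 + 0)*(-1/12) = 7*(-1/12) = -7/12 ≈ -0.58333)
l(11) + P*(-62) = 2*11 - 7/12*(-62) = 22 + 217/6 = 349/6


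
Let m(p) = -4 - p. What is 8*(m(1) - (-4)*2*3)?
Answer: 152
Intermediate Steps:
8*(m(1) - (-4)*2*3) = 8*((-4 - 1*1) - (-4)*2*3) = 8*((-4 - 1) - 2*(-4)*3) = 8*(-5 + 8*3) = 8*(-5 + 24) = 8*19 = 152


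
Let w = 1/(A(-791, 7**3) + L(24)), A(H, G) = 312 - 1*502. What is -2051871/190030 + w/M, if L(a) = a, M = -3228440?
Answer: -109964084007581/10184107523120 ≈ -10.798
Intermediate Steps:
A(H, G) = -190 (A(H, G) = 312 - 502 = -190)
w = -1/166 (w = 1/(-190 + 24) = 1/(-166) = -1/166 ≈ -0.0060241)
-2051871/190030 + w/M = -2051871/190030 - 1/166/(-3228440) = -2051871*1/190030 - 1/166*(-1/3228440) = -2051871/190030 + 1/535921040 = -109964084007581/10184107523120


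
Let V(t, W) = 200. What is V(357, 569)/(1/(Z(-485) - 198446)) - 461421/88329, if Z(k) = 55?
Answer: -1168245396407/29443 ≈ -3.9678e+7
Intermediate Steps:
V(357, 569)/(1/(Z(-485) - 198446)) - 461421/88329 = 200/(1/(55 - 198446)) - 461421/88329 = 200/(1/(-198391)) - 461421*1/88329 = 200/(-1/198391) - 153807/29443 = 200*(-198391) - 153807/29443 = -39678200 - 153807/29443 = -1168245396407/29443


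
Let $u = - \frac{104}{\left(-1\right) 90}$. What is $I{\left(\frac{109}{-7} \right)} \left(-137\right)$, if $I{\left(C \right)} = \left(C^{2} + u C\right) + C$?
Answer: $- \frac{63106858}{2205} \approx -28620.0$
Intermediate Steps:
$u = \frac{52}{45}$ ($u = - \frac{104}{-90} = \left(-104\right) \left(- \frac{1}{90}\right) = \frac{52}{45} \approx 1.1556$)
$I{\left(C \right)} = C^{2} + \frac{97 C}{45}$ ($I{\left(C \right)} = \left(C^{2} + \frac{52 C}{45}\right) + C = C^{2} + \frac{97 C}{45}$)
$I{\left(\frac{109}{-7} \right)} \left(-137\right) = \frac{\frac{109}{-7} \left(97 + 45 \frac{109}{-7}\right)}{45} \left(-137\right) = \frac{109 \left(- \frac{1}{7}\right) \left(97 + 45 \cdot 109 \left(- \frac{1}{7}\right)\right)}{45} \left(-137\right) = \frac{1}{45} \left(- \frac{109}{7}\right) \left(97 + 45 \left(- \frac{109}{7}\right)\right) \left(-137\right) = \frac{1}{45} \left(- \frac{109}{7}\right) \left(97 - \frac{4905}{7}\right) \left(-137\right) = \frac{1}{45} \left(- \frac{109}{7}\right) \left(- \frac{4226}{7}\right) \left(-137\right) = \frac{460634}{2205} \left(-137\right) = - \frac{63106858}{2205}$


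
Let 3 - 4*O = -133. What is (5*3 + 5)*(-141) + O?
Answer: -2786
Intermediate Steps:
O = 34 (O = ¾ - ¼*(-133) = ¾ + 133/4 = 34)
(5*3 + 5)*(-141) + O = (5*3 + 5)*(-141) + 34 = (15 + 5)*(-141) + 34 = 20*(-141) + 34 = -2820 + 34 = -2786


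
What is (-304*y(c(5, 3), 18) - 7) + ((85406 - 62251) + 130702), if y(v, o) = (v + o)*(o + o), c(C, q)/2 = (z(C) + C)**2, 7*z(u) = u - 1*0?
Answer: -37134758/49 ≈ -7.5785e+5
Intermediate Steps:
z(u) = u/7 (z(u) = (u - 1*0)/7 = (u + 0)/7 = u/7)
c(C, q) = 128*C**2/49 (c(C, q) = 2*(C/7 + C)**2 = 2*(8*C/7)**2 = 2*(64*C**2/49) = 128*C**2/49)
y(v, o) = 2*o*(o + v) (y(v, o) = (o + v)*(2*o) = 2*o*(o + v))
(-304*y(c(5, 3), 18) - 7) + ((85406 - 62251) + 130702) = (-608*18*(18 + (128/49)*5**2) - 7) + ((85406 - 62251) + 130702) = (-608*18*(18 + (128/49)*25) - 7) + (23155 + 130702) = (-608*18*(18 + 3200/49) - 7) + 153857 = (-608*18*4082/49 - 7) + 153857 = (-304*146952/49 - 7) + 153857 = (-44673408/49 - 7) + 153857 = -44673751/49 + 153857 = -37134758/49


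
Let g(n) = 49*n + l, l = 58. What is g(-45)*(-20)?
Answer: 42940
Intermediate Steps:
g(n) = 58 + 49*n (g(n) = 49*n + 58 = 58 + 49*n)
g(-45)*(-20) = (58 + 49*(-45))*(-20) = (58 - 2205)*(-20) = -2147*(-20) = 42940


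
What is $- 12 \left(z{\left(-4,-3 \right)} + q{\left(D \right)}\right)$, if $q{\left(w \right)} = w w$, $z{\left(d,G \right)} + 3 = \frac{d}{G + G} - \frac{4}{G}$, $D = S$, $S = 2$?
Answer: $-36$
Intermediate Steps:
$D = 2$
$z{\left(d,G \right)} = -3 - \frac{4}{G} + \frac{d}{2 G}$ ($z{\left(d,G \right)} = -3 + \left(\frac{d}{G + G} - \frac{4}{G}\right) = -3 + \left(\frac{d}{2 G} - \frac{4}{G}\right) = -3 + \left(- \frac{4}{G} + \frac{d}{2 G}\right) = -3 - \frac{4}{G} + \frac{d}{2 G}$)
$q{\left(w \right)} = w^{2}$
$- 12 \left(z{\left(-4,-3 \right)} + q{\left(D \right)}\right) = - 12 \left(\frac{-8 - 4 - -18}{2 \left(-3\right)} + 2^{2}\right) = - 12 \left(\frac{1}{2} \left(- \frac{1}{3}\right) \left(-8 - 4 + 18\right) + 4\right) = - 12 \left(\frac{1}{2} \left(- \frac{1}{3}\right) 6 + 4\right) = - 12 \left(-1 + 4\right) = \left(-12\right) 3 = -36$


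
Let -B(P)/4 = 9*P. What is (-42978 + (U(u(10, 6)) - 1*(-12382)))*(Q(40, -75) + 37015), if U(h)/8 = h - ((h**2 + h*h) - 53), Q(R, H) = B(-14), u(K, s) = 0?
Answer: -1132023268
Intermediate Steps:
B(P) = -36*P
Q(R, H) = 504 (Q(R, H) = -36*(-14) = 504)
U(h) = 424 - 16*h**2 + 8*h (U(h) = 8*(h - ((h**2 + h*h) - 53)) = 8*(h - ((h**2 + h**2) - 53)) = 8*(h - (2*h**2 - 53)) = 8*(h - (-53 + 2*h**2)) = 8*(h + (53 - 2*h**2)) = 8*(53 + h - 2*h**2) = 424 - 16*h**2 + 8*h)
(-42978 + (U(u(10, 6)) - 1*(-12382)))*(Q(40, -75) + 37015) = (-42978 + ((424 - 16*0**2 + 8*0) - 1*(-12382)))*(504 + 37015) = (-42978 + ((424 - 16*0 + 0) + 12382))*37519 = (-42978 + ((424 + 0 + 0) + 12382))*37519 = (-42978 + (424 + 12382))*37519 = (-42978 + 12806)*37519 = -30172*37519 = -1132023268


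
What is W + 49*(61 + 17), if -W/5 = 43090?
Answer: -211628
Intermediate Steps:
W = -215450 (W = -5*43090 = -215450)
W + 49*(61 + 17) = -215450 + 49*(61 + 17) = -215450 + 49*78 = -215450 + 3822 = -211628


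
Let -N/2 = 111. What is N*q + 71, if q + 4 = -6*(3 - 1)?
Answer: 3623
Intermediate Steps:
N = -222 (N = -2*111 = -222)
q = -16 (q = -4 - 6*(3 - 1) = -4 - 6*2 = -4 - 12 = -16)
N*q + 71 = -222*(-16) + 71 = 3552 + 71 = 3623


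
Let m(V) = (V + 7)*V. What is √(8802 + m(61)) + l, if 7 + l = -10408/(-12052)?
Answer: -18489/3013 + 5*√518 ≈ 107.66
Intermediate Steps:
m(V) = V*(7 + V) (m(V) = (7 + V)*V = V*(7 + V))
l = -18489/3013 (l = -7 - 10408/(-12052) = -7 - 10408*(-1/12052) = -7 + 2602/3013 = -18489/3013 ≈ -6.1364)
√(8802 + m(61)) + l = √(8802 + 61*(7 + 61)) - 18489/3013 = √(8802 + 61*68) - 18489/3013 = √(8802 + 4148) - 18489/3013 = √12950 - 18489/3013 = 5*√518 - 18489/3013 = -18489/3013 + 5*√518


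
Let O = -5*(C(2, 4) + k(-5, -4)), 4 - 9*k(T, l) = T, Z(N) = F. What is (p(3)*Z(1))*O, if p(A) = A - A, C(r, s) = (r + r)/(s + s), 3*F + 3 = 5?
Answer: 0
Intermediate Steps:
F = ⅔ (F = -1 + (⅓)*5 = -1 + 5/3 = ⅔ ≈ 0.66667)
C(r, s) = r/s (C(r, s) = (2*r)/((2*s)) = (2*r)*(1/(2*s)) = r/s)
p(A) = 0
Z(N) = ⅔
k(T, l) = 4/9 - T/9
O = -15/2 (O = -5*(2/4 + (4/9 - ⅑*(-5))) = -5*(2*(¼) + (4/9 + 5/9)) = -5*(½ + 1) = -5*3/2 = -15/2 ≈ -7.5000)
(p(3)*Z(1))*O = (0*(⅔))*(-15/2) = 0*(-15/2) = 0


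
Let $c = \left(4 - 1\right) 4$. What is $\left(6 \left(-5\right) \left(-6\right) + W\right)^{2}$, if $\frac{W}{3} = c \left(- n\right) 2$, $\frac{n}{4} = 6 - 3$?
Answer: $467856$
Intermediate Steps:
$n = 12$ ($n = 4 \left(6 - 3\right) = 4 \cdot 3 = 12$)
$c = 12$ ($c = 3 \cdot 4 = 12$)
$W = -864$ ($W = 3 \cdot 12 \left(\left(-1\right) 12\right) 2 = 3 \cdot 12 \left(-12\right) 2 = 3 \left(\left(-144\right) 2\right) = 3 \left(-288\right) = -864$)
$\left(6 \left(-5\right) \left(-6\right) + W\right)^{2} = \left(6 \left(-5\right) \left(-6\right) - 864\right)^{2} = \left(\left(-30\right) \left(-6\right) - 864\right)^{2} = \left(180 - 864\right)^{2} = \left(-684\right)^{2} = 467856$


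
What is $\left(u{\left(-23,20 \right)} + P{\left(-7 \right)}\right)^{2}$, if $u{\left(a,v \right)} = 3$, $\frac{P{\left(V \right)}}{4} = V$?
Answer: $625$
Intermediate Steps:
$P{\left(V \right)} = 4 V$
$\left(u{\left(-23,20 \right)} + P{\left(-7 \right)}\right)^{2} = \left(3 + 4 \left(-7\right)\right)^{2} = \left(3 - 28\right)^{2} = \left(-25\right)^{2} = 625$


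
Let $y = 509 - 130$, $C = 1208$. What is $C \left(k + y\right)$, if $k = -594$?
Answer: $-259720$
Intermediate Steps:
$y = 379$ ($y = 509 - 130 = 379$)
$C \left(k + y\right) = 1208 \left(-594 + 379\right) = 1208 \left(-215\right) = -259720$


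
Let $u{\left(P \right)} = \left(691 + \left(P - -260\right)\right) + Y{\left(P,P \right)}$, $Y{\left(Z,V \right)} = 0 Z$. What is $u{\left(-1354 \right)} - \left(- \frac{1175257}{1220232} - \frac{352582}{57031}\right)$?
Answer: $- \frac{2119071977645}{5353157784} \approx -395.85$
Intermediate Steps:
$Y{\left(Z,V \right)} = 0$
$u{\left(P \right)} = 951 + P$ ($u{\left(P \right)} = \left(691 + \left(P - -260\right)\right) + 0 = \left(691 + \left(P + 260\right)\right) + 0 = \left(691 + \left(260 + P\right)\right) + 0 = \left(951 + P\right) + 0 = 951 + P$)
$u{\left(-1354 \right)} - \left(- \frac{1175257}{1220232} - \frac{352582}{57031}\right) = \left(951 - 1354\right) - \left(- \frac{1175257}{1220232} - \frac{352582}{57031}\right) = -403 - \left(- \frac{1175257}{1220232} + \frac{2468074}{-399217}\right) = -403 + \left(\left(-2468074\right) \left(- \frac{1}{399217}\right) + \frac{1175257}{1220232}\right) = -403 + \left(\frac{352582}{57031} + \frac{1175257}{1220232}\right) = -403 + \frac{38250609307}{5353157784} = - \frac{2119071977645}{5353157784}$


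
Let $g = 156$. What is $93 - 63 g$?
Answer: $-9735$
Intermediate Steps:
$93 - 63 g = 93 - 9828 = -9735$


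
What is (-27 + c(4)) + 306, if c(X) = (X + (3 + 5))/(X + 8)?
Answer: 280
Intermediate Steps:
c(X) = 1 (c(X) = (X + 8)/(8 + X) = (8 + X)/(8 + X) = 1)
(-27 + c(4)) + 306 = (-27 + 1) + 306 = -26 + 306 = 280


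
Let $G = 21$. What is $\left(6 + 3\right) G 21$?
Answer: $3969$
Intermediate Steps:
$\left(6 + 3\right) G 21 = \left(6 + 3\right) 21 \cdot 21 = 9 \cdot 21 \cdot 21 = 189 \cdot 21 = 3969$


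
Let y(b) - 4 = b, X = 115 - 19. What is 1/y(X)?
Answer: 1/100 ≈ 0.010000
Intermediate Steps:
X = 96
y(b) = 4 + b
1/y(X) = 1/(4 + 96) = 1/100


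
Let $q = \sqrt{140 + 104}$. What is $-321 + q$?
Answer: $-321 + 2 \sqrt{61} \approx -305.38$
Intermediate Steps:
$q = 2 \sqrt{61}$ ($q = \sqrt{244} = 2 \sqrt{61} \approx 15.62$)
$-321 + q = -321 + 2 \sqrt{61}$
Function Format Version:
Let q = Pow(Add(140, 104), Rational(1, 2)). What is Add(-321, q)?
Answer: Add(-321, Mul(2, Pow(61, Rational(1, 2)))) ≈ -305.38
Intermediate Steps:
q = Mul(2, Pow(61, Rational(1, 2))) (q = Pow(244, Rational(1, 2)) = Mul(2, Pow(61, Rational(1, 2))) ≈ 15.620)
Add(-321, q) = Add(-321, Mul(2, Pow(61, Rational(1, 2))))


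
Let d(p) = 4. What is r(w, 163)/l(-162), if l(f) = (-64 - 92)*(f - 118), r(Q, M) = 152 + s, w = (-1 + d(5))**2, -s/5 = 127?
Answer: -23/2080 ≈ -0.011058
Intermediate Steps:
s = -635 (s = -5*127 = -635)
w = 9 (w = (-1 + 4)**2 = 3**2 = 9)
r(Q, M) = -483 (r(Q, M) = 152 - 635 = -483)
l(f) = 18408 - 156*f (l(f) = -156*(-118 + f) = 18408 - 156*f)
r(w, 163)/l(-162) = -483/(18408 - 156*(-162)) = -483/(18408 + 25272) = -483/43680 = -483*1/43680 = -23/2080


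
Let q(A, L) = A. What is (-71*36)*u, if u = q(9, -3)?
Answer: -23004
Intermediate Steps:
u = 9
(-71*36)*u = -71*36*9 = -2556*9 = -23004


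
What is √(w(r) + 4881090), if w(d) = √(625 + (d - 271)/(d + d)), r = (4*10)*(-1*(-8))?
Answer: √(1952436000 + 5*√4000490)/20 ≈ 2209.3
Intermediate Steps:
r = 320 (r = 40*8 = 320)
w(d) = √(625 + (-271 + d)/(2*d)) (w(d) = √(625 + (-271 + d)/((2*d))) = √(625 + (-271 + d)*(1/(2*d))) = √(625 + (-271 + d)/(2*d)))
√(w(r) + 4881090) = √(√(2502 - 542/320)/2 + 4881090) = √(√(2502 - 542*1/320)/2 + 4881090) = √(√(2502 - 271/160)/2 + 4881090) = √(√(400049/160)/2 + 4881090) = √((√4000490/40)/2 + 4881090) = √(√4000490/80 + 4881090) = √(4881090 + √4000490/80)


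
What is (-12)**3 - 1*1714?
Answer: -3442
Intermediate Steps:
(-12)**3 - 1*1714 = -1728 - 1714 = -3442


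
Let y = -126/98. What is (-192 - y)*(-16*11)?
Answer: 234960/7 ≈ 33566.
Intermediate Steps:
y = -9/7 (y = -126*1/98 = -9/7 ≈ -1.2857)
(-192 - y)*(-16*11) = (-192 - 1*(-9/7))*(-16*11) = (-192 + 9/7)*(-176) = -1335/7*(-176) = 234960/7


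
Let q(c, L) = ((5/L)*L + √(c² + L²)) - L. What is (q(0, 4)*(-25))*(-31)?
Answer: 3875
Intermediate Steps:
q(c, L) = 5 + √(L² + c²) - L (q(c, L) = (5 + √(L² + c²)) - L = 5 + √(L² + c²) - L)
(q(0, 4)*(-25))*(-31) = ((5 + √(4² + 0²) - 1*4)*(-25))*(-31) = ((5 + √(16 + 0) - 4)*(-25))*(-31) = ((5 + √16 - 4)*(-25))*(-31) = ((5 + 4 - 4)*(-25))*(-31) = (5*(-25))*(-31) = -125*(-31) = 3875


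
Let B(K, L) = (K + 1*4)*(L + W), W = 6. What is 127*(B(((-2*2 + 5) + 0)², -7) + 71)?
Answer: 8382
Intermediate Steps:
B(K, L) = (4 + K)*(6 + L) (B(K, L) = (K + 1*4)*(L + 6) = (K + 4)*(6 + L) = (4 + K)*(6 + L))
127*(B(((-2*2 + 5) + 0)², -7) + 71) = 127*((24 + 4*(-7) + 6*((-2*2 + 5) + 0)² + ((-2*2 + 5) + 0)²*(-7)) + 71) = 127*((24 - 28 + 6*((-4 + 5) + 0)² + ((-4 + 5) + 0)²*(-7)) + 71) = 127*((24 - 28 + 6*(1 + 0)² + (1 + 0)²*(-7)) + 71) = 127*((24 - 28 + 6*1² + 1²*(-7)) + 71) = 127*((24 - 28 + 6*1 + 1*(-7)) + 71) = 127*((24 - 28 + 6 - 7) + 71) = 127*(-5 + 71) = 127*66 = 8382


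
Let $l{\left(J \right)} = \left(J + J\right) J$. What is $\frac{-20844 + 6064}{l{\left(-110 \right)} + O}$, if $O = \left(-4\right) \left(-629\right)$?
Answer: $- \frac{3695}{6679} \approx -0.55323$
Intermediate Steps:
$l{\left(J \right)} = 2 J^{2}$ ($l{\left(J \right)} = 2 J J = 2 J^{2}$)
$O = 2516$
$\frac{-20844 + 6064}{l{\left(-110 \right)} + O} = \frac{-20844 + 6064}{2 \left(-110\right)^{2} + 2516} = - \frac{14780}{2 \cdot 12100 + 2516} = - \frac{14780}{24200 + 2516} = - \frac{14780}{26716} = \left(-14780\right) \frac{1}{26716} = - \frac{3695}{6679}$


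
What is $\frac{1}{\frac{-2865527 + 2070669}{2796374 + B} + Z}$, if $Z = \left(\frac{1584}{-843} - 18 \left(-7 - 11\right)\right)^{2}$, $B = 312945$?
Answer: $\frac{245514937559}{25475042560777126} \approx 9.6375 \cdot 10^{-6}$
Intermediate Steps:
$Z = \frac{8193146256}{78961}$ ($Z = \left(1584 \left(- \frac{1}{843}\right) - -324\right)^{2} = \left(- \frac{528}{281} + 324\right)^{2} = \left(\frac{90516}{281}\right)^{2} = \frac{8193146256}{78961} \approx 1.0376 \cdot 10^{5}$)
$\frac{1}{\frac{-2865527 + 2070669}{2796374 + B} + Z} = \frac{1}{\frac{-2865527 + 2070669}{2796374 + 312945} + \frac{8193146256}{78961}} = \frac{1}{- \frac{794858}{3109319} + \frac{8193146256}{78961}} = \frac{1}{\frac{25475042560777126}{245514937559}} = \frac{245514937559}{25475042560777126}$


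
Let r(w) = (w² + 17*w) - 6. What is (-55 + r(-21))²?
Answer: 529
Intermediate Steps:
r(w) = -6 + w² + 17*w
(-55 + r(-21))² = (-55 + (-6 + (-21)² + 17*(-21)))² = (-55 + (-6 + 441 - 357))² = (-55 + 78)² = 23² = 529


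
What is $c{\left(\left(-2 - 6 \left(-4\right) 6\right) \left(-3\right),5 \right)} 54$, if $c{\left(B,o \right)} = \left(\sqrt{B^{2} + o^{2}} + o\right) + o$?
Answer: $540 + 54 \sqrt{181501} \approx 23546.0$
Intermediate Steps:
$c{\left(B,o \right)} = \sqrt{B^{2} + o^{2}} + 2 o$ ($c{\left(B,o \right)} = \left(o + \sqrt{B^{2} + o^{2}}\right) + o = \sqrt{B^{2} + o^{2}} + 2 o$)
$c{\left(\left(-2 - 6 \left(-4\right) 6\right) \left(-3\right),5 \right)} 54 = \left(\sqrt{\left(\left(-2 - 6 \left(-4\right) 6\right) \left(-3\right)\right)^{2} + 5^{2}} + 2 \cdot 5\right) 54 = \left(\sqrt{\left(\left(-2 - \left(-24\right) 6\right) \left(-3\right)\right)^{2} + 25} + 10\right) 54 = \left(\sqrt{\left(\left(-2 - -144\right) \left(-3\right)\right)^{2} + 25} + 10\right) 54 = \left(\sqrt{\left(\left(-2 + 144\right) \left(-3\right)\right)^{2} + 25} + 10\right) 54 = \left(\sqrt{\left(142 \left(-3\right)\right)^{2} + 25} + 10\right) 54 = \left(\sqrt{\left(-426\right)^{2} + 25} + 10\right) 54 = \left(\sqrt{181476 + 25} + 10\right) 54 = \left(\sqrt{181501} + 10\right) 54 = \left(10 + \sqrt{181501}\right) 54 = 540 + 54 \sqrt{181501}$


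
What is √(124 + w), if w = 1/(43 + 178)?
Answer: 3*√672945/221 ≈ 11.136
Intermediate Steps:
w = 1/221 ≈ 0.0045249
√(124 + w) = √(124 + 1/221) = √(27405/221) = 3*√672945/221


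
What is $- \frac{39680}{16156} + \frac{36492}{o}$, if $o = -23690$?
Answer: $- \frac{191197994}{47841955} \approx -3.9964$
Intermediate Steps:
$- \frac{39680}{16156} + \frac{36492}{o} = - \frac{39680}{16156} + \frac{36492}{-23690} = \left(-39680\right) \frac{1}{16156} + 36492 \left(- \frac{1}{23690}\right) = - \frac{9920}{4039} - \frac{18246}{11845} = - \frac{191197994}{47841955}$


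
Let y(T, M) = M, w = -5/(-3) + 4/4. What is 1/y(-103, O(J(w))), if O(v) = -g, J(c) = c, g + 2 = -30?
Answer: 1/32 ≈ 0.031250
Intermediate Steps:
g = -32 (g = -2 - 30 = -32)
w = 8/3 (w = -5*(-⅓) + 4*(¼) = 5/3 + 1 = 8/3 ≈ 2.6667)
O(v) = 32 (O(v) = -1*(-32) = 32)
1/y(-103, O(J(w))) = 1/32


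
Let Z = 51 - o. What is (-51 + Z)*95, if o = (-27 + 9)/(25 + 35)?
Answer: 57/2 ≈ 28.500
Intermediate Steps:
o = -3/10 (o = -18/60 = -18*1/60 = -3/10 ≈ -0.30000)
Z = 513/10 (Z = 51 - 1*(-3/10) = 51 + 3/10 = 513/10 ≈ 51.300)
(-51 + Z)*95 = (-51 + 513/10)*95 = (3/10)*95 = 57/2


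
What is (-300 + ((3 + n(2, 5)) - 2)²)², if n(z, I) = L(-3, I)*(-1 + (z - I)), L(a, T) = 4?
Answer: 5625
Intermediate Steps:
n(z, I) = -4 - 4*I + 4*z (n(z, I) = 4*(-1 + (z - I)) = 4*(-1 + z - I) = -4 - 4*I + 4*z)
(-300 + ((3 + n(2, 5)) - 2)²)² = (-300 + ((3 + (-4 - 4*5 + 4*2)) - 2)²)² = (-300 + ((3 + (-4 - 20 + 8)) - 2)²)² = (-300 + ((3 - 16) - 2)²)² = (-300 + (-13 - 2)²)² = (-300 + (-15)²)² = (-300 + 225)² = (-75)² = 5625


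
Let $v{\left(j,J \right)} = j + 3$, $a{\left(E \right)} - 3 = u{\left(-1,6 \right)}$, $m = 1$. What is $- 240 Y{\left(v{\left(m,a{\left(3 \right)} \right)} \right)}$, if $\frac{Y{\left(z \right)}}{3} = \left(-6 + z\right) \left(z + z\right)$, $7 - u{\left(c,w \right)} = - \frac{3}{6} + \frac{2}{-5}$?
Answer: $11520$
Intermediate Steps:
$u{\left(c,w \right)} = \frac{79}{10}$ ($u{\left(c,w \right)} = 7 - \left(- \frac{3}{6} + \frac{2}{-5}\right) = 7 - \left(\left(-3\right) \frac{1}{6} + 2 \left(- \frac{1}{5}\right)\right) = 7 - \left(- \frac{1}{2} - \frac{2}{5}\right) = 7 - - \frac{9}{10} = 7 + \frac{9}{10} = \frac{79}{10}$)
$a{\left(E \right)} = \frac{109}{10}$ ($a{\left(E \right)} = 3 + \frac{79}{10} = \frac{109}{10}$)
$v{\left(j,J \right)} = 3 + j$
$Y{\left(z \right)} = 6 z \left(-6 + z\right)$ ($Y{\left(z \right)} = 3 \left(-6 + z\right) \left(z + z\right) = 3 \left(-6 + z\right) 2 z = 3 \cdot 2 z \left(-6 + z\right) = 6 z \left(-6 + z\right)$)
$- 240 Y{\left(v{\left(m,a{\left(3 \right)} \right)} \right)} = - 240 \cdot 6 \left(3 + 1\right) \left(-6 + \left(3 + 1\right)\right) = - 240 \cdot 6 \cdot 4 \left(-6 + 4\right) = - 240 \cdot 6 \cdot 4 \left(-2\right) = \left(-240\right) \left(-48\right) = 11520$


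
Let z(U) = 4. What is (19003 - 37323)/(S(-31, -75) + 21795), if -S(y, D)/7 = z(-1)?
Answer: -18320/21767 ≈ -0.84164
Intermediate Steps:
S(y, D) = -28 (S(y, D) = -7*4 = -28)
(19003 - 37323)/(S(-31, -75) + 21795) = (19003 - 37323)/(-28 + 21795) = -18320/21767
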